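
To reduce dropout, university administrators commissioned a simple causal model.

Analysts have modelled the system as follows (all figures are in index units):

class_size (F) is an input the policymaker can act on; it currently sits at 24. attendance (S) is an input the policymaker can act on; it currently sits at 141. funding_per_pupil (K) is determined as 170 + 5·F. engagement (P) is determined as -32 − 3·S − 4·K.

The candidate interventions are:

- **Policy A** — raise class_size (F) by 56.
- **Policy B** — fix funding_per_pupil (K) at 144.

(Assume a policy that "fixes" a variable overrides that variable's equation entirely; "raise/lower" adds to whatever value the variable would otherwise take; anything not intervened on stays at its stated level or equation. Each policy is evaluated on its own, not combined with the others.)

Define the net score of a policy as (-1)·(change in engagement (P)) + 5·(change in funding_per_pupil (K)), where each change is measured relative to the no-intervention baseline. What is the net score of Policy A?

2520

Baseline:
  F = 24
  S = 141
  K = 170 + 5·24 = 290
  P = -32 − 3·141 − 4·290 = -1615
Policy A (F + 56):
  F = 24 + 56 = 80
  S = 141
  K = 170 + 5·80 = 570
  P = -32 − 3·141 − 4·570 = -2735
ΔP = -2735 − (-1615) = -1120; ΔK = 570 − 290 = 280
Score = (-1)·(-1120) + 5·280 = 2520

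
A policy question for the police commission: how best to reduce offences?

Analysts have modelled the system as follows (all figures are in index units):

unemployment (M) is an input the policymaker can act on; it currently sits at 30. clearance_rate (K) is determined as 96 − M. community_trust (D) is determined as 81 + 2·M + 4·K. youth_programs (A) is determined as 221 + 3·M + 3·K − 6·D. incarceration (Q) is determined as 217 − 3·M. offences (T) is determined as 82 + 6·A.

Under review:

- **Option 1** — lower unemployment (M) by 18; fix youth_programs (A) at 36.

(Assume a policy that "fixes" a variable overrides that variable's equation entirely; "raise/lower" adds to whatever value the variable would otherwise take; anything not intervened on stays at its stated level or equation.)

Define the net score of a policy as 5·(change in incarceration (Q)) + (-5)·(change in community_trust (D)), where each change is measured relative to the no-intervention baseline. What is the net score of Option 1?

Baseline:
  M = 30
  K = 96 − 30 = 66
  D = 81 + 2·30 + 4·66 = 405
  Q = 217 − 3·30 = 127
Option 1 (M − 18, A := 36):
  M = 30 − 18 = 12
  K = 96 − 12 = 84
  D = 81 + 2·12 + 4·84 = 441
  Q = 217 − 3·12 = 181
ΔQ = 181 − 127 = 54; ΔD = 441 − 405 = 36
Score = 5·54 + (-5)·36 = 90

90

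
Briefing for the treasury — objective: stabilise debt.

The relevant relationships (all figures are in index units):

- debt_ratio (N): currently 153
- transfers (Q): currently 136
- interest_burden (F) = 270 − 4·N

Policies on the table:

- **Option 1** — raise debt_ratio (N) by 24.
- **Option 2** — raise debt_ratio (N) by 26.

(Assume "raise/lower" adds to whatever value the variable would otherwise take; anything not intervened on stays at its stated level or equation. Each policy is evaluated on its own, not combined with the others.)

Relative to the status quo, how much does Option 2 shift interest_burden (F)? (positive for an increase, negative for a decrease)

Baseline:
  N = 153
  F = 270 − 4·153 = -342
Option 2 (N + 26):
  N = 153 + 26 = 179
  F = 270 − 4·179 = -446
Change in F: -446 − (-342) = -104

-104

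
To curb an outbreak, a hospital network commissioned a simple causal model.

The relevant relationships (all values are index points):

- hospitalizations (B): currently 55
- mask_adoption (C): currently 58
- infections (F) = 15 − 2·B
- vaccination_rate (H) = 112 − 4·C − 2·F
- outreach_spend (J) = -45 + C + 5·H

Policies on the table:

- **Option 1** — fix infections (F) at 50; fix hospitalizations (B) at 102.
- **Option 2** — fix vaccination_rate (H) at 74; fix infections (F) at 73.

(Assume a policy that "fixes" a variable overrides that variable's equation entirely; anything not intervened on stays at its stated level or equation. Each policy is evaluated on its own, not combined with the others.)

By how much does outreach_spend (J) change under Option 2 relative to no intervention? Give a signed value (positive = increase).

Baseline:
  B = 55
  C = 58
  F = 15 − 2·55 = -95
  H = 112 − 4·58 − 2·(-95) = 70
  J = -45 + 58 + 5·70 = 363
Option 2 (H := 74, F := 73):
  B = 55
  C = 58
  F = 73
  H = 74
  J = -45 + 58 + 5·74 = 383
Change in J: 383 − 363 = 20

20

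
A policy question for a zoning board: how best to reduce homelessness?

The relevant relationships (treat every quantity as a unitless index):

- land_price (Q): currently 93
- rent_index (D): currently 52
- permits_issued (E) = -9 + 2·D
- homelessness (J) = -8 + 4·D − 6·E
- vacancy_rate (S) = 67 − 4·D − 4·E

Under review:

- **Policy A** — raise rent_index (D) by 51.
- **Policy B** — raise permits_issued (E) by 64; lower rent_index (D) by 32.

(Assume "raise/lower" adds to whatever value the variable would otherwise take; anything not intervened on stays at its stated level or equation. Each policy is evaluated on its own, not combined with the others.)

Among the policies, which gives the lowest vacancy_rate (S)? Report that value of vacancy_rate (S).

-1133

Policy A (D + 51):
  D = 52 + 51 = 103
  E = -9 + 2·103 = 197
  S = 67 − 4·103 − 4·197 = -1133
Policy B (E + 64, D − 32):
  D = 52 − 32 = 20
  E = -9 + 2·20 (+64 from intervention) = 95
  S = 67 − 4·20 − 4·95 = -393
Comparing — Policy A: S=-1133, Policy B: S=-393. Lowest is -1133 (Policy A).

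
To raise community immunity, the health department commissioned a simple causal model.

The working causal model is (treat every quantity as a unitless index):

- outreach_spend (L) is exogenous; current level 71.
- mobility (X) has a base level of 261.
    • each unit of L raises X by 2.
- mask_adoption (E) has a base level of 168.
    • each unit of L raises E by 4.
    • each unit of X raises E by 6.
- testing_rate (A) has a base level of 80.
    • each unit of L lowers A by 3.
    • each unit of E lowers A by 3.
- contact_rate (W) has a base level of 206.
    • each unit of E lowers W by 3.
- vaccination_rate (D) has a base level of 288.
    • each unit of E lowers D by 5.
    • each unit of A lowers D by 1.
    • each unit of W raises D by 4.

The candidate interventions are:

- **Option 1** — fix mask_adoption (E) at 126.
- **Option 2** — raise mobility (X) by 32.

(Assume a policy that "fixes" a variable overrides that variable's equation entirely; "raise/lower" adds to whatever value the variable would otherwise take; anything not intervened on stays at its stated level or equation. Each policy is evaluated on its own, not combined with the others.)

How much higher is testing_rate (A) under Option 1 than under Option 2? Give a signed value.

8808

Option 1 (E := 126):
  L = 71
  X = 261 + 2·71 = 403
  E = 126
  A = 80 − 3·71 − 3·126 = -511
Option 2 (X + 32):
  L = 71
  X = 261 + 2·71 (+32 from intervention) = 435
  E = 168 + 4·71 + 6·435 = 3062
  A = 80 − 3·71 − 3·3062 = -9319
A: -511 − (-9319) = 8808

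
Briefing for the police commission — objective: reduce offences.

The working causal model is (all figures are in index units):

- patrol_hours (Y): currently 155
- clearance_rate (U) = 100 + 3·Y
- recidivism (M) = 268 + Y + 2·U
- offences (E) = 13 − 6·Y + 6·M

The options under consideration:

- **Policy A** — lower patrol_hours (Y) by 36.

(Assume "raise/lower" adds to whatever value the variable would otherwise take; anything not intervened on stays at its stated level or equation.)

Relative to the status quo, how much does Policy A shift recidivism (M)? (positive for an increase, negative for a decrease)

Baseline:
  Y = 155
  U = 100 + 3·155 = 565
  M = 268 + 155 + 2·565 = 1553
Policy A (Y − 36):
  Y = 155 − 36 = 119
  U = 100 + 3·119 = 457
  M = 268 + 119 + 2·457 = 1301
Change in M: 1301 − 1553 = -252

-252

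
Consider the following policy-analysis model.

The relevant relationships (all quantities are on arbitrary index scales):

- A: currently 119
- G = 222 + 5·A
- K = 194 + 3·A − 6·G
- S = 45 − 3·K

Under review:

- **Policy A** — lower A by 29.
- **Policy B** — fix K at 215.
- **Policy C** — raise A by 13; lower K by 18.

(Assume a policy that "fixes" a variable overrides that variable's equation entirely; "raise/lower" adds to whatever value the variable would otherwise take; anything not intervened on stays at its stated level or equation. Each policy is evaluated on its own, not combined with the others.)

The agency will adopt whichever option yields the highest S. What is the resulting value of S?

Policy A (A − 29):
  A = 119 − 29 = 90
  G = 222 + 5·90 = 672
  K = 194 + 3·90 − 6·672 = -3568
  S = 45 − 3·(-3568) = 10749
Policy B (K := 215):
  A = 119
  G = 222 + 5·119 = 817
  K = 215
  S = 45 − 3·215 = -600
Policy C (A + 13, K − 18):
  A = 119 + 13 = 132
  G = 222 + 5·132 = 882
  K = 194 + 3·132 − 6·882 (−18 from intervention) = -4720
  S = 45 − 3·(-4720) = 14205
Comparing — Policy A: S=10749, Policy B: S=-600, Policy C: S=14205. Highest is 14205 (Policy C).

14205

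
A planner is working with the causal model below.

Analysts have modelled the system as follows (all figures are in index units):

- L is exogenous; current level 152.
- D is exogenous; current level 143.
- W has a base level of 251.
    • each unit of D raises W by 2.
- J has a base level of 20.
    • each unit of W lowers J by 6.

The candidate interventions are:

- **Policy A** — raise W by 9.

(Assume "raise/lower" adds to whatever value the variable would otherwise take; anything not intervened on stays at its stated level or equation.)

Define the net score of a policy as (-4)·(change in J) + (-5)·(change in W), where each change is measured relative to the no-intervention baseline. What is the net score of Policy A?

Baseline:
  D = 143
  W = 251 + 2·143 = 537
  J = 20 − 6·537 = -3202
Policy A (W + 9):
  D = 143
  W = 251 + 2·143 (+9 from intervention) = 546
  J = 20 − 6·546 = -3256
ΔJ = -3256 − (-3202) = -54; ΔW = 546 − 537 = 9
Score = (-4)·(-54) + (-5)·9 = 171

171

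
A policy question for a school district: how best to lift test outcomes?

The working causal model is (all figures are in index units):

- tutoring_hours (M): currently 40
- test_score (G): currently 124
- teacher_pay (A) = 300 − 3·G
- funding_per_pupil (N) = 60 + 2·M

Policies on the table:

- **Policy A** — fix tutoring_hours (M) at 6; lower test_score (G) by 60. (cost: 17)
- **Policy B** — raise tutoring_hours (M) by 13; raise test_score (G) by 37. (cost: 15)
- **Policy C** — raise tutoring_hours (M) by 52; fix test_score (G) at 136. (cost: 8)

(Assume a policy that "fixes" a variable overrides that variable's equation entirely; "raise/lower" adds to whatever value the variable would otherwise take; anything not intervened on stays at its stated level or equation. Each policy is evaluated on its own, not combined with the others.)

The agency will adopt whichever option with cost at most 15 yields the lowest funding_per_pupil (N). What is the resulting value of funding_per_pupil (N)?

Policy B (M + 13, G + 37):
  M = 40 + 13 = 53
  N = 60 + 2·53 = 166
Policy C (M + 52, G := 136):
  M = 40 + 52 = 92
  N = 60 + 2·92 = 244
Comparing — Policy B: N=166, Policy C: N=244. Lowest is 166 (Policy B).

166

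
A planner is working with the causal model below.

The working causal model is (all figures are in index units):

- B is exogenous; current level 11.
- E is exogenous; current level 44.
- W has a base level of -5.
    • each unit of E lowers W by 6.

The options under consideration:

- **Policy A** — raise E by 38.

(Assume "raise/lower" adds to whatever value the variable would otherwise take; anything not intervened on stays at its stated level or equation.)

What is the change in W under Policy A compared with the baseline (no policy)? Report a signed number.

-228

Baseline:
  E = 44
  W = -5 − 6·44 = -269
Policy A (E + 38):
  E = 44 + 38 = 82
  W = -5 − 6·82 = -497
Change in W: -497 − (-269) = -228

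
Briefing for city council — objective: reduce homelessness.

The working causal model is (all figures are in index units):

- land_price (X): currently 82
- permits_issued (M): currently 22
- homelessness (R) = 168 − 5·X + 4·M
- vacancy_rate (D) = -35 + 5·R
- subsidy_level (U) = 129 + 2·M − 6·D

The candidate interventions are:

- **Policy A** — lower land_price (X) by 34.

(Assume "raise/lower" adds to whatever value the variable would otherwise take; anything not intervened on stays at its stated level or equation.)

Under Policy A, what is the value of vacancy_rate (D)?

Policy A (X − 34):
  X = 82 − 34 = 48
  M = 22
  R = 168 − 5·48 + 4·22 = 16
  D = -35 + 5·16 = 45

45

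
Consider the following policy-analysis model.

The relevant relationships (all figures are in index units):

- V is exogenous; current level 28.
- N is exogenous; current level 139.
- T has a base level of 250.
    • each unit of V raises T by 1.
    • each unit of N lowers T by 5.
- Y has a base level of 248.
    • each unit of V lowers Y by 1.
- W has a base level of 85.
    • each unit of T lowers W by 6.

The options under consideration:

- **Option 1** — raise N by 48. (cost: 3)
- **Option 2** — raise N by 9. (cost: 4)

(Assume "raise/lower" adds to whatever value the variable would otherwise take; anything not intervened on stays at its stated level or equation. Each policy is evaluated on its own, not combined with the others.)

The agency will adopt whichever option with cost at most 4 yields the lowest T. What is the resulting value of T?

-657

Option 1 (N + 48):
  V = 28
  N = 139 + 48 = 187
  T = 250 + 28 − 5·187 = -657
Option 2 (N + 9):
  V = 28
  N = 139 + 9 = 148
  T = 250 + 28 − 5·148 = -462
Comparing — Option 1: T=-657, Option 2: T=-462. Lowest is -657 (Option 1).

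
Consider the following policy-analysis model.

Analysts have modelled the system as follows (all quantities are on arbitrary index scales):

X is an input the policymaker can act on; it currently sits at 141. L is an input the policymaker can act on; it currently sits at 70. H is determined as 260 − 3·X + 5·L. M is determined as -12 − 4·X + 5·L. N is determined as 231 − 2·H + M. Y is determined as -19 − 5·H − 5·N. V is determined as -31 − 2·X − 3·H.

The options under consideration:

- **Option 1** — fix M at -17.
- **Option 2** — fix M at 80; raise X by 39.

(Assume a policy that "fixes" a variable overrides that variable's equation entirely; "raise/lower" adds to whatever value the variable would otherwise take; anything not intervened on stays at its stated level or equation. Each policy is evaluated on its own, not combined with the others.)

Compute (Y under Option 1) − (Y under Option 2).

1070

Option 1 (M := -17):
  X = 141
  L = 70
  H = 260 − 3·141 + 5·70 = 187
  M = -17
  N = 231 − 2·187 + (-17) = -160
  Y = -19 − 5·187 − 5·(-160) = -154
Option 2 (M := 80, X + 39):
  X = 141 + 39 = 180
  L = 70
  H = 260 − 3·180 + 5·70 = 70
  M = 80
  N = 231 − 2·70 + 80 = 171
  Y = -19 − 5·70 − 5·171 = -1224
Y: -154 − (-1224) = 1070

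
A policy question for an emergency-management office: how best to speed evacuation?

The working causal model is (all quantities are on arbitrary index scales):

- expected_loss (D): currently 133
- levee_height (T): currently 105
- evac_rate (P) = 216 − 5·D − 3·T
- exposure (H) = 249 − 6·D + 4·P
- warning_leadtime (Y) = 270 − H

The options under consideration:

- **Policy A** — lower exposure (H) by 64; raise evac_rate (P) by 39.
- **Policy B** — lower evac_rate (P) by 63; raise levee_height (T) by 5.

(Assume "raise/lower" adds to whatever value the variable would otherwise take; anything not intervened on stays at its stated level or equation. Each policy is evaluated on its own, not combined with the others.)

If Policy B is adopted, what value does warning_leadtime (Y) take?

Policy B (P − 63, T + 5):
  D = 133
  T = 105 + 5 = 110
  P = 216 − 5·133 − 3·110 (−63 from intervention) = -842
  H = 249 − 6·133 + 4·(-842) = -3917
  Y = 270 − (-3917) = 4187

4187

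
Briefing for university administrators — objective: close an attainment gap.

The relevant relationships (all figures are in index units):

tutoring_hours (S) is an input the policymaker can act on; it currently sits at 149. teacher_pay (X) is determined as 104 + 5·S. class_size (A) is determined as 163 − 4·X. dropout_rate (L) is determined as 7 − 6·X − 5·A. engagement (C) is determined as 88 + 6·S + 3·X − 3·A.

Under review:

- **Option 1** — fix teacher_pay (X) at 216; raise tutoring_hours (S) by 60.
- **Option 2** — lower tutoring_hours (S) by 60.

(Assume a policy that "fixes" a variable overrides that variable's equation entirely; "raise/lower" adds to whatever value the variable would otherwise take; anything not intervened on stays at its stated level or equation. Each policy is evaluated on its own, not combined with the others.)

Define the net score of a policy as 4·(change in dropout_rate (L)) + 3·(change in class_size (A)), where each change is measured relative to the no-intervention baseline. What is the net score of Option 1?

Baseline:
  S = 149
  X = 104 + 5·149 = 849
  A = 163 − 4·849 = -3233
  L = 7 − 6·849 − 5·(-3233) = 11078
Option 1 (X := 216, S + 60):
  S = 149 + 60 = 209
  X = 216
  A = 163 − 4·216 = -701
  L = 7 − 6·216 − 5·(-701) = 2216
ΔL = 2216 − 11078 = -8862; ΔA = -701 − (-3233) = 2532
Score = 4·(-8862) + 3·2532 = -27852

-27852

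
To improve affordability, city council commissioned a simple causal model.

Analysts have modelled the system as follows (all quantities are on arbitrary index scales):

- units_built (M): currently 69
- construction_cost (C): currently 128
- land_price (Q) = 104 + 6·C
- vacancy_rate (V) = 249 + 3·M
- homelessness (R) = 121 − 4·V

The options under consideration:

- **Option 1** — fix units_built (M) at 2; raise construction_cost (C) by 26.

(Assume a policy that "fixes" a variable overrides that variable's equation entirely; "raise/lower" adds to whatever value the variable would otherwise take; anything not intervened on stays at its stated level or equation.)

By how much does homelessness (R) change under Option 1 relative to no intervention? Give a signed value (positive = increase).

Baseline:
  M = 69
  V = 249 + 3·69 = 456
  R = 121 − 4·456 = -1703
Option 1 (M := 2, C + 26):
  M = 2
  V = 249 + 3·2 = 255
  R = 121 − 4·255 = -899
Change in R: -899 − (-1703) = 804

804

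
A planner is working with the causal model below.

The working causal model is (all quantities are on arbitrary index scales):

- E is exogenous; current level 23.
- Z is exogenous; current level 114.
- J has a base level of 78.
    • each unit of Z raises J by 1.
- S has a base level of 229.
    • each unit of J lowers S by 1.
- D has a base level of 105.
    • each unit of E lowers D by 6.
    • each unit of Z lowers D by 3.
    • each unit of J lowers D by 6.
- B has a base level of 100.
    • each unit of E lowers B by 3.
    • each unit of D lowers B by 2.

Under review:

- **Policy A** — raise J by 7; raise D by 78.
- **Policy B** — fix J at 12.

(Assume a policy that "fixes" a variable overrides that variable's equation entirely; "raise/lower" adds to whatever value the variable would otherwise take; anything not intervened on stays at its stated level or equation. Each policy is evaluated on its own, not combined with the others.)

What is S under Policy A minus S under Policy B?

-187

Policy A (J + 7, D + 78):
  Z = 114
  J = 78 + 114 (+7 from intervention) = 199
  S = 229 − 199 = 30
Policy B (J := 12):
  Z = 114
  J = 12
  S = 229 − 12 = 217
S: 30 − 217 = -187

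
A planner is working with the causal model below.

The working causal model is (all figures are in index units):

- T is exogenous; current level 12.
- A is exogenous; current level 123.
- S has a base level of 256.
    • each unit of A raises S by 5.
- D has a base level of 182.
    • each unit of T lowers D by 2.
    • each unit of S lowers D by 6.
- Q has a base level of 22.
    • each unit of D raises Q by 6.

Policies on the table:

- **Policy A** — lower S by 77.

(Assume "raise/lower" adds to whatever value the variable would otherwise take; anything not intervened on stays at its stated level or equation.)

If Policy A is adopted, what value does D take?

-4606

Policy A (S − 77):
  T = 12
  A = 123
  S = 256 + 5·123 (−77 from intervention) = 794
  D = 182 − 2·12 − 6·794 = -4606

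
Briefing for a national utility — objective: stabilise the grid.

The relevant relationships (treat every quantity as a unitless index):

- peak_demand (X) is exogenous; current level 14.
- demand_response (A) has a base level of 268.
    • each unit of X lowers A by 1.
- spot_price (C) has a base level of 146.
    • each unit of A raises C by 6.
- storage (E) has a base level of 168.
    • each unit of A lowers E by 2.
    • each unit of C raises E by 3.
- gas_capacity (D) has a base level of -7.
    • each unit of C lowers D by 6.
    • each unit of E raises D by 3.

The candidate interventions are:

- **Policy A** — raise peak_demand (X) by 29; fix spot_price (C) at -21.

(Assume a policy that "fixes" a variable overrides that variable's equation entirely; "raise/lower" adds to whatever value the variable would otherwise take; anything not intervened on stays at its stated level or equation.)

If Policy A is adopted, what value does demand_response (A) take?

Policy A (X + 29, C := -21):
  X = 14 + 29 = 43
  A = 268 − 43 = 225

225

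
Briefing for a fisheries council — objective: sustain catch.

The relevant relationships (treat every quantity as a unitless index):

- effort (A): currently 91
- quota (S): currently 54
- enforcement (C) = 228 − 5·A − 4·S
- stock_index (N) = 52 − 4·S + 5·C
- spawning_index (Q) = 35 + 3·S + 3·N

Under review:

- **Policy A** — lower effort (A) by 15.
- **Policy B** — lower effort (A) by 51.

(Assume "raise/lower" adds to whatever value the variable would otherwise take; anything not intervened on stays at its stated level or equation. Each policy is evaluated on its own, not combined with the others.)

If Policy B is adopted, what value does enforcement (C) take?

-188

Policy B (A − 51):
  A = 91 − 51 = 40
  S = 54
  C = 228 − 5·40 − 4·54 = -188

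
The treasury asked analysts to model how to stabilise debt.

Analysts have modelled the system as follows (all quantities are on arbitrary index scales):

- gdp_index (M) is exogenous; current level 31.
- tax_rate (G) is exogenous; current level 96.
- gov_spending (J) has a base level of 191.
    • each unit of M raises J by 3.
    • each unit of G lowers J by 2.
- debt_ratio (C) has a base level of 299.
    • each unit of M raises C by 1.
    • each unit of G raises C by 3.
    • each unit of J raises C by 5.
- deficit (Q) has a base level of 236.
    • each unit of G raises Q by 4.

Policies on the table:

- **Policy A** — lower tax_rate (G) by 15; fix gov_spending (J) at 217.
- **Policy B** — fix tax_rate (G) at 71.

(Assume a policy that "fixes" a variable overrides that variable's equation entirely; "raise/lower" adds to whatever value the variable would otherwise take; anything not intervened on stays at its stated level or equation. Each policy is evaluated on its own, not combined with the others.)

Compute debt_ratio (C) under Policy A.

Policy A (G − 15, J := 217):
  M = 31
  G = 96 − 15 = 81
  J = 217
  C = 299 + 31 + 3·81 + 5·217 = 1658

1658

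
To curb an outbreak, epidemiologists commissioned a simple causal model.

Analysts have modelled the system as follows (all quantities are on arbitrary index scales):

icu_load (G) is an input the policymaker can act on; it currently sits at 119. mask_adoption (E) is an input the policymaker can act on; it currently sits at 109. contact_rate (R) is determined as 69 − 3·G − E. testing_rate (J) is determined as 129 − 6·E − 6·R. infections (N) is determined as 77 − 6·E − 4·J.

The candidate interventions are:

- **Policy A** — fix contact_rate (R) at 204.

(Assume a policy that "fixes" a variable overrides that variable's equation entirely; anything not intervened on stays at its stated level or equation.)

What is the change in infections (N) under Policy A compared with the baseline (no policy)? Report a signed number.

Baseline:
  G = 119
  E = 109
  R = 69 − 3·119 − 109 = -397
  J = 129 − 6·109 − 6·(-397) = 1857
  N = 77 − 6·109 − 4·1857 = -8005
Policy A (R := 204):
  G = 119
  E = 109
  R = 204
  J = 129 − 6·109 − 6·204 = -1749
  N = 77 − 6·109 − 4·(-1749) = 6419
Change in N: 6419 − (-8005) = 14424

14424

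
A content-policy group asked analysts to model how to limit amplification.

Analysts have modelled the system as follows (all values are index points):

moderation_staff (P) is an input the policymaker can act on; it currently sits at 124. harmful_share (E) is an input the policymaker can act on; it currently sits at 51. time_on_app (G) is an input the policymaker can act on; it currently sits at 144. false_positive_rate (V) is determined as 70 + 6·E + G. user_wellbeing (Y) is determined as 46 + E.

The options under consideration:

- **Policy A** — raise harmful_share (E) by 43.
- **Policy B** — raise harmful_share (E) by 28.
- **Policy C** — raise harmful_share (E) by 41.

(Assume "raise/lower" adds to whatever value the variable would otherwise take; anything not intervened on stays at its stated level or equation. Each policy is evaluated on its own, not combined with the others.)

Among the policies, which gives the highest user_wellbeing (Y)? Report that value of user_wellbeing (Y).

140

Policy A (E + 43):
  E = 51 + 43 = 94
  Y = 46 + 94 = 140
Policy B (E + 28):
  E = 51 + 28 = 79
  Y = 46 + 79 = 125
Policy C (E + 41):
  E = 51 + 41 = 92
  Y = 46 + 92 = 138
Comparing — Policy A: Y=140, Policy B: Y=125, Policy C: Y=138. Highest is 140 (Policy A).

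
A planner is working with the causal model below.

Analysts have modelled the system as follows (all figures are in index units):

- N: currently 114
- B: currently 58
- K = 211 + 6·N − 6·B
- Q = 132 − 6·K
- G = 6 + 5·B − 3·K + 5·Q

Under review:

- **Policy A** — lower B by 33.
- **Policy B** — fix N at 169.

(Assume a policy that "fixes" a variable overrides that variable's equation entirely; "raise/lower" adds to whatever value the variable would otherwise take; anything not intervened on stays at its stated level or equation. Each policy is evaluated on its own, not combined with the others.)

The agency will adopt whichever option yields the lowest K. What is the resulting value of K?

Policy A (B − 33):
  N = 114
  B = 58 − 33 = 25
  K = 211 + 6·114 − 6·25 = 745
Policy B (N := 169):
  N = 169
  B = 58
  K = 211 + 6·169 − 6·58 = 877
Comparing — Policy A: K=745, Policy B: K=877. Lowest is 745 (Policy A).

745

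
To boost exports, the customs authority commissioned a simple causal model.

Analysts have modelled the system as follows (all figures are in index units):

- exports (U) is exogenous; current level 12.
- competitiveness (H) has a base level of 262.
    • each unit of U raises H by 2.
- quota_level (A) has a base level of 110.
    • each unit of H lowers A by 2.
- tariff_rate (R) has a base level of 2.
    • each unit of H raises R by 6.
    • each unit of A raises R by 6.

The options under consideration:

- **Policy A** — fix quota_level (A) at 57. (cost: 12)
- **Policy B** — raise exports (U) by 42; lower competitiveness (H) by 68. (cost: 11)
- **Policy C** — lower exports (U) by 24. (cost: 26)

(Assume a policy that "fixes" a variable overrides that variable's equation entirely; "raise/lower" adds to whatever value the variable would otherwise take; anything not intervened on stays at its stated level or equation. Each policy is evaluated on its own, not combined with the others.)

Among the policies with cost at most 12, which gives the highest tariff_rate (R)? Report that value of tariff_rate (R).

Policy A (A := 57):
  U = 12
  H = 262 + 2·12 = 286
  A = 57
  R = 2 + 6·286 + 6·57 = 2060
Policy B (U + 42, H − 68):
  U = 12 + 42 = 54
  H = 262 + 2·54 (−68 from intervention) = 302
  A = 110 − 2·302 = -494
  R = 2 + 6·302 + 6·(-494) = -1150
Comparing — Policy A: R=2060, Policy B: R=-1150. Highest is 2060 (Policy A).

2060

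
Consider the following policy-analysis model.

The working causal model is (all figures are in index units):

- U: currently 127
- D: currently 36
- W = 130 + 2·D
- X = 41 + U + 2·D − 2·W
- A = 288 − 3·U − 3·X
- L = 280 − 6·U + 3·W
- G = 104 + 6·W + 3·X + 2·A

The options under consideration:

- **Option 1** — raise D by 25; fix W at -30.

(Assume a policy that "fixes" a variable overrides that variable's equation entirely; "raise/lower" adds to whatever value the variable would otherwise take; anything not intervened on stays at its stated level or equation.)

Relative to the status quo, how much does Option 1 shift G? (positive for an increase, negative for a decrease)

-2934

Baseline:
  U = 127
  D = 36
  W = 130 + 2·36 = 202
  X = 41 + 127 + 2·36 − 2·202 = -164
  A = 288 − 3·127 − 3·(-164) = 399
  G = 104 + 6·202 + 3·(-164) + 2·399 = 1622
Option 1 (D + 25, W := -30):
  U = 127
  D = 36 + 25 = 61
  W = -30
  X = 41 + 127 + 2·61 − 2·(-30) = 350
  A = 288 − 3·127 − 3·350 = -1143
  G = 104 + 6·(-30) + 3·350 + 2·(-1143) = -1312
Change in G: -1312 − 1622 = -2934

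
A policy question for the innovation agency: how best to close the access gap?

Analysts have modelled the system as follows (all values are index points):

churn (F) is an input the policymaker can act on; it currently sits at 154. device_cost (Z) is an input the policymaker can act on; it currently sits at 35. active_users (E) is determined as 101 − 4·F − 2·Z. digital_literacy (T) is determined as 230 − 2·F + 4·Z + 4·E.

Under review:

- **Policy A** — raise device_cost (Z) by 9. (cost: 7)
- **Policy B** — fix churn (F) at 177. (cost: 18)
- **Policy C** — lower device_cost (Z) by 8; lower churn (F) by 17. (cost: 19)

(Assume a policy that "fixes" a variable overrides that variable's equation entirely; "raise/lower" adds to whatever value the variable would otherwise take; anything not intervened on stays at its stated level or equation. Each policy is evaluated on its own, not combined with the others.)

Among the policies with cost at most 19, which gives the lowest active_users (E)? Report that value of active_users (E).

-677

Policy A (Z + 9):
  F = 154
  Z = 35 + 9 = 44
  E = 101 − 4·154 − 2·44 = -603
Policy B (F := 177):
  F = 177
  Z = 35
  E = 101 − 4·177 − 2·35 = -677
Policy C (Z − 8, F − 17):
  F = 154 − 17 = 137
  Z = 35 − 8 = 27
  E = 101 − 4·137 − 2·27 = -501
Comparing — Policy A: E=-603, Policy B: E=-677, Policy C: E=-501. Lowest is -677 (Policy B).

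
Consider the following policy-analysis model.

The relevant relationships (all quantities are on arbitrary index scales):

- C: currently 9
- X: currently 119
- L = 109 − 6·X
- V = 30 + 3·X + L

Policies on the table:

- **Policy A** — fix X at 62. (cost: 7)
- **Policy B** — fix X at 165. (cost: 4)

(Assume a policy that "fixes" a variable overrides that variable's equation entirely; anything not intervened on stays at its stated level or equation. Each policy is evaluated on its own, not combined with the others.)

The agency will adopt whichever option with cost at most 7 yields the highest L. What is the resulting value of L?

Policy A (X := 62):
  X = 62
  L = 109 − 6·62 = -263
Policy B (X := 165):
  X = 165
  L = 109 − 6·165 = -881
Comparing — Policy A: L=-263, Policy B: L=-881. Highest is -263 (Policy A).

-263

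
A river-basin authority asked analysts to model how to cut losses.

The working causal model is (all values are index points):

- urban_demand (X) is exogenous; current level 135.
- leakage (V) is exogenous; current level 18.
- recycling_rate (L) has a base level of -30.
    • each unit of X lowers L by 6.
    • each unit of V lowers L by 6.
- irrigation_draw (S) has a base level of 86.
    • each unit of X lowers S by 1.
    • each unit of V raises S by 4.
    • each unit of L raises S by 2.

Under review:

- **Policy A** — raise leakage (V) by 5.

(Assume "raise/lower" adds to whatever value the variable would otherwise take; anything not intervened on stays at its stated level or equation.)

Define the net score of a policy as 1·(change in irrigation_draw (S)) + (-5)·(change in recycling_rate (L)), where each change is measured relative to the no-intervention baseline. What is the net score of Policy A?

110

Baseline:
  X = 135
  V = 18
  L = -30 − 6·135 − 6·18 = -948
  S = 86 − 135 + 4·18 + 2·(-948) = -1873
Policy A (V + 5):
  X = 135
  V = 18 + 5 = 23
  L = -30 − 6·135 − 6·23 = -978
  S = 86 − 135 + 4·23 + 2·(-978) = -1913
ΔS = -1913 − (-1873) = -40; ΔL = -978 − (-948) = -30
Score = 1·(-40) + (-5)·(-30) = 110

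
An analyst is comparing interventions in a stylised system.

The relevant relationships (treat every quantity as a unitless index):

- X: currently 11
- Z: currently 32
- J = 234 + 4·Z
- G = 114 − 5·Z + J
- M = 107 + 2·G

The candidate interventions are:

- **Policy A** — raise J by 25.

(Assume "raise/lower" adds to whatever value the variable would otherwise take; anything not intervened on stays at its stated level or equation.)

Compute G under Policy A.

Policy A (J + 25):
  Z = 32
  J = 234 + 4·32 (+25 from intervention) = 387
  G = 114 − 5·32 + 387 = 341

341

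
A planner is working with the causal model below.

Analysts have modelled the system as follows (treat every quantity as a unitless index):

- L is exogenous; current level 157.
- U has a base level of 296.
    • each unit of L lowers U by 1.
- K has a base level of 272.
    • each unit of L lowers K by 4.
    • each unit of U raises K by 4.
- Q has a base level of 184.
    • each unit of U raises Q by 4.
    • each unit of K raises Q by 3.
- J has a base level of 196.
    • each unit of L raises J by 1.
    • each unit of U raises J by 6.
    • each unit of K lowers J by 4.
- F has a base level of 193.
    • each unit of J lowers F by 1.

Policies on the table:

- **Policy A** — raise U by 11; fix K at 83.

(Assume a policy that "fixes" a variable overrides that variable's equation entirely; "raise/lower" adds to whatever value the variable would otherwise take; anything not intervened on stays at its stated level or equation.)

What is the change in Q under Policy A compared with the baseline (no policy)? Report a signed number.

-307

Baseline:
  L = 157
  U = 296 − 157 = 139
  K = 272 − 4·157 + 4·139 = 200
  Q = 184 + 4·139 + 3·200 = 1340
Policy A (U + 11, K := 83):
  L = 157
  U = 296 − 157 (+11 from intervention) = 150
  K = 83
  Q = 184 + 4·150 + 3·83 = 1033
Change in Q: 1033 − 1340 = -307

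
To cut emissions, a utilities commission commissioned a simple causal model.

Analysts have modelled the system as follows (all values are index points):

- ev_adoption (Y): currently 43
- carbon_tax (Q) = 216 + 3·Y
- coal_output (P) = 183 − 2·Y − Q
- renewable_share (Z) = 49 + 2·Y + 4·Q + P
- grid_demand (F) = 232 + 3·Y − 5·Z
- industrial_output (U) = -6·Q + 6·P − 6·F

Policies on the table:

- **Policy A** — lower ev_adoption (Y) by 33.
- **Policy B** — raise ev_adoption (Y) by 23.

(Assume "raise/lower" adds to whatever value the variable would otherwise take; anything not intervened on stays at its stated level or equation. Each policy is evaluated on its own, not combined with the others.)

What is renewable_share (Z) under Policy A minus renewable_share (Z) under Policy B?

-504

Policy A (Y − 33):
  Y = 43 − 33 = 10
  Q = 216 + 3·10 = 246
  P = 183 − 2·10 − 246 = -83
  Z = 49 + 2·10 + 4·246 + (-83) = 970
Policy B (Y + 23):
  Y = 43 + 23 = 66
  Q = 216 + 3·66 = 414
  P = 183 − 2·66 − 414 = -363
  Z = 49 + 2·66 + 4·414 + (-363) = 1474
Z: 970 − 1474 = -504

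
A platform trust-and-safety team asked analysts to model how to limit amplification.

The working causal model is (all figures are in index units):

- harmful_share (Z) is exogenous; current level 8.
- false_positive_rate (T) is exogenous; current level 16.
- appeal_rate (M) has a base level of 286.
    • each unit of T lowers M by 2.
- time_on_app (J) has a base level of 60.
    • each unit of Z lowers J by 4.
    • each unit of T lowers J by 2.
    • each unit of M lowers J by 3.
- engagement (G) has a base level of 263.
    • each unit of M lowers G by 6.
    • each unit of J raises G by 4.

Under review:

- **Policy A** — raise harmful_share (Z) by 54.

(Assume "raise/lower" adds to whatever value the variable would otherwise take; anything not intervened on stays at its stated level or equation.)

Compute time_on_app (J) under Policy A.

-982

Policy A (Z + 54):
  Z = 8 + 54 = 62
  T = 16
  M = 286 − 2·16 = 254
  J = 60 − 4·62 − 2·16 − 3·254 = -982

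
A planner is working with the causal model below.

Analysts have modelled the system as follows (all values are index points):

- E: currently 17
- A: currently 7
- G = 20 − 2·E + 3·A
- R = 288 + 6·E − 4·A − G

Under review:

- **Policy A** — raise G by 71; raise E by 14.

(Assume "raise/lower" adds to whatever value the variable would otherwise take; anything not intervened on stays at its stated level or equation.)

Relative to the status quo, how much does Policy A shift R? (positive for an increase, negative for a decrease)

41

Baseline:
  E = 17
  A = 7
  G = 20 − 2·17 + 3·7 = 7
  R = 288 + 6·17 − 4·7 − 7 = 355
Policy A (G + 71, E + 14):
  E = 17 + 14 = 31
  A = 7
  G = 20 − 2·31 + 3·7 (+71 from intervention) = 50
  R = 288 + 6·31 − 4·7 − 50 = 396
Change in R: 396 − 355 = 41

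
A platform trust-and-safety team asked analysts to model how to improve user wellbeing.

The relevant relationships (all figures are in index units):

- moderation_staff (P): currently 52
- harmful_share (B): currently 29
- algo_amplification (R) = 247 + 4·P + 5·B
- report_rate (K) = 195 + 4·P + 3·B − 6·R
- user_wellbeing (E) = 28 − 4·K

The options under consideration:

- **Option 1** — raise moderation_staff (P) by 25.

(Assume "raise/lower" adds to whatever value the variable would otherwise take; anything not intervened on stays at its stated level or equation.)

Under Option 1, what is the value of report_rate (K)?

-3610

Option 1 (P + 25):
  P = 52 + 25 = 77
  B = 29
  R = 247 + 4·77 + 5·29 = 700
  K = 195 + 4·77 + 3·29 − 6·700 = -3610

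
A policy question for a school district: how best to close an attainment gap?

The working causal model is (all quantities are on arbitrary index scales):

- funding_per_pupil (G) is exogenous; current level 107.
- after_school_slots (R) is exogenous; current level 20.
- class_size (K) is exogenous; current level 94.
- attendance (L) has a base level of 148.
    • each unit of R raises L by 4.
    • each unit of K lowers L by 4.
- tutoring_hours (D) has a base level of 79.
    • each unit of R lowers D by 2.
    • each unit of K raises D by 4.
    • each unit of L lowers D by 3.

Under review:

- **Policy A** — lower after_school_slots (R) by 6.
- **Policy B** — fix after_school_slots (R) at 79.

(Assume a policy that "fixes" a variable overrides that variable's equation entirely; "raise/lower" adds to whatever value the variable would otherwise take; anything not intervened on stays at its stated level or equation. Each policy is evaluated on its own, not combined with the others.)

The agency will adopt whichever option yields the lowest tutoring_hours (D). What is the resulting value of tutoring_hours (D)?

33

Policy A (R − 6):
  R = 20 − 6 = 14
  K = 94
  L = 148 + 4·14 − 4·94 = -172
  D = 79 − 2·14 + 4·94 − 3·(-172) = 943
Policy B (R := 79):
  R = 79
  K = 94
  L = 148 + 4·79 − 4·94 = 88
  D = 79 − 2·79 + 4·94 − 3·88 = 33
Comparing — Policy A: D=943, Policy B: D=33. Lowest is 33 (Policy B).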